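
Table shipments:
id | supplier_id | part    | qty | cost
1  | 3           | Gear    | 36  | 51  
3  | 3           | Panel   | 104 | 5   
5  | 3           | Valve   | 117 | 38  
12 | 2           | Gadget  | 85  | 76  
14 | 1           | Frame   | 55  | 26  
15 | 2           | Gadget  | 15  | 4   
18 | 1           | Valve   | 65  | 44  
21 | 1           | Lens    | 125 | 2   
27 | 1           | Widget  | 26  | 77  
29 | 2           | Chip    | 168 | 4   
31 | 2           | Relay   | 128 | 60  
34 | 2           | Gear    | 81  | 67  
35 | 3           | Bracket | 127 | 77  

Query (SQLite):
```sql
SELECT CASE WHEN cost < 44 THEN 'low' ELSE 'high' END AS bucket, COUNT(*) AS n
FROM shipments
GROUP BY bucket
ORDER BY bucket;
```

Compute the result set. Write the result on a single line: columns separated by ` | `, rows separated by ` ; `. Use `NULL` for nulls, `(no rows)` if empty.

high | 7 ; low | 6

Bucket rows by cost < 44 → 'low' else 'high'; count each bucket.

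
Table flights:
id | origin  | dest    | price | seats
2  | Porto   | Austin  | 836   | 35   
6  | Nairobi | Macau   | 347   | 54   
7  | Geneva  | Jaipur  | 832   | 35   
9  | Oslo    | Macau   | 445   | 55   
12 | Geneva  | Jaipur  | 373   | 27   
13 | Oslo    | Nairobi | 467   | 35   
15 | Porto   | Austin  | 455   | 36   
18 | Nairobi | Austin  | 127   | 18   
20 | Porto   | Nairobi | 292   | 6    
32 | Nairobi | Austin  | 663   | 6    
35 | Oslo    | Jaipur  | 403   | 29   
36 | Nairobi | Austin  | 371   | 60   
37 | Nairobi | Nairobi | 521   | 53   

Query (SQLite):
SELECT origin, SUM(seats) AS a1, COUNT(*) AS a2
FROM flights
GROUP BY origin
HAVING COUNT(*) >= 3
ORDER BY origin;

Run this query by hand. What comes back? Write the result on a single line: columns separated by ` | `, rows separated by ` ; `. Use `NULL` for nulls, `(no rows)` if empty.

Nairobi | 191 | 5 ; Oslo | 119 | 3 ; Porto | 77 | 3

Group flights by origin.
Per group compute: SUM(seats), COUNT(*).
HAVING: drop groups with fewer than 3 rows.
  Geneva: ids {7, 12} → SUM(seats)=62, COUNT(*)=2
  Nairobi: ids {6, 18, 32, 36, 37} → SUM(seats)=191, COUNT(*)=5
  Oslo: ids {9, 13, 35} → SUM(seats)=119, COUNT(*)=3
  Porto: ids {2, 15, 20} → SUM(seats)=77, COUNT(*)=3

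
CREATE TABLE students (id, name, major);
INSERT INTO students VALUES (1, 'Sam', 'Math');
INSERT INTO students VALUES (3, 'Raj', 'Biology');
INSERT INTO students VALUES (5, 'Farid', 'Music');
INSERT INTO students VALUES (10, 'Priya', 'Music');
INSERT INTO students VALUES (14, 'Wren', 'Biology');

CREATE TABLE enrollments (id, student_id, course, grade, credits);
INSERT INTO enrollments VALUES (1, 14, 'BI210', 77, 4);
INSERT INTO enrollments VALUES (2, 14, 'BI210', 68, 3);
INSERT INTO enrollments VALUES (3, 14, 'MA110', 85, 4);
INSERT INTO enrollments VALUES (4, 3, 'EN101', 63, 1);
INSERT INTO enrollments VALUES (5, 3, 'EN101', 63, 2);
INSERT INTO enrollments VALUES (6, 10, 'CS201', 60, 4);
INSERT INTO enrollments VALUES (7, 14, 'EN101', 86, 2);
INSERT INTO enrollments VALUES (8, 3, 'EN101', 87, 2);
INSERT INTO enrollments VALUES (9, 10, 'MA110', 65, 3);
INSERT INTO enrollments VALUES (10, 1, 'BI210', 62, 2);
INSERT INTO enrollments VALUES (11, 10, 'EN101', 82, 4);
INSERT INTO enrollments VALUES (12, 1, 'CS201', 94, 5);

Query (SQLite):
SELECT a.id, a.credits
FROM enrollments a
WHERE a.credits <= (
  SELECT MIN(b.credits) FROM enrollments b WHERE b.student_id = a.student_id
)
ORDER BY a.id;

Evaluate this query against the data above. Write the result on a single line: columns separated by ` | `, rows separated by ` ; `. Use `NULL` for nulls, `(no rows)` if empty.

For each enrollments row a, compute MIN(credits) over rows sharing a.student_id.
Keep row a if a.credits <= that per-group MIN.
  student_id=1: MIN(credits) = 2
  student_id=3: MIN(credits) = 1
  student_id=10: MIN(credits) = 3
  student_id=14: MIN(credits) = 2

4 | 1 ; 7 | 2 ; 9 | 3 ; 10 | 2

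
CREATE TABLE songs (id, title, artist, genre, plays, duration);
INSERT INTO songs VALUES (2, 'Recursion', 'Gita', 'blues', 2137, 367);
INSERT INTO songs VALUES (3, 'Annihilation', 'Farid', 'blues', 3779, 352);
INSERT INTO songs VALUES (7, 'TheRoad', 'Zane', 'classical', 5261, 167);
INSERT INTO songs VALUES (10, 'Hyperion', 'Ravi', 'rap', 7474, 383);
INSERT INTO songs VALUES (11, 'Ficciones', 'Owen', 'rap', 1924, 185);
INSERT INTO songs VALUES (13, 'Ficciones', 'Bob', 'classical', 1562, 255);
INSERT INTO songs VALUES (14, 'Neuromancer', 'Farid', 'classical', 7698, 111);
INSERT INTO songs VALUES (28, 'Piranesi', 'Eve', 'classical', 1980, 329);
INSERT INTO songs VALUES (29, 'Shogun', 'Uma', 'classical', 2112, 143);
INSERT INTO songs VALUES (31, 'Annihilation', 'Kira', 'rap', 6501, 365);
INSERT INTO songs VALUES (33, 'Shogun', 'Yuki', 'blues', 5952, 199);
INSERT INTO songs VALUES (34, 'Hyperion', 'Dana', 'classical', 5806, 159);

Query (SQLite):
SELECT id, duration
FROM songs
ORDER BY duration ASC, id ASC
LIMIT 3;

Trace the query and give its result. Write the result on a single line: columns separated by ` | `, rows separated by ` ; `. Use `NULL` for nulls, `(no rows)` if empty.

Sort by duration asc, tiebreak id asc: (111, id=14), (143, id=29), (159, id=34), (167, id=7), (185, id=11), (199, id=33) …. Take first 3.

14 | 111 ; 29 | 143 ; 34 | 159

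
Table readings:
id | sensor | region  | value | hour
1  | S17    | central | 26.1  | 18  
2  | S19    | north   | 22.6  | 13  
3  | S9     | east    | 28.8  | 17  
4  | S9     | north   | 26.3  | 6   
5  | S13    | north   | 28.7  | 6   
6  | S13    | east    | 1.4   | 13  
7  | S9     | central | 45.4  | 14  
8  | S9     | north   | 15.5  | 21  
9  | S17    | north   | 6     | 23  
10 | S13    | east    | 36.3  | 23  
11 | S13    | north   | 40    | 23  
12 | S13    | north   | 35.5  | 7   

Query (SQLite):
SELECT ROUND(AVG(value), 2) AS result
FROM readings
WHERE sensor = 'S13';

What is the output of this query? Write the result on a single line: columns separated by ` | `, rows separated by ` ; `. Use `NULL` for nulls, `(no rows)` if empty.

28.38

Rows where sensor='S13' → value values: [28.7, 1.4, 36.3, 40, 35.5].
AVG = 141.9 / 5 (rounded to 2 dp).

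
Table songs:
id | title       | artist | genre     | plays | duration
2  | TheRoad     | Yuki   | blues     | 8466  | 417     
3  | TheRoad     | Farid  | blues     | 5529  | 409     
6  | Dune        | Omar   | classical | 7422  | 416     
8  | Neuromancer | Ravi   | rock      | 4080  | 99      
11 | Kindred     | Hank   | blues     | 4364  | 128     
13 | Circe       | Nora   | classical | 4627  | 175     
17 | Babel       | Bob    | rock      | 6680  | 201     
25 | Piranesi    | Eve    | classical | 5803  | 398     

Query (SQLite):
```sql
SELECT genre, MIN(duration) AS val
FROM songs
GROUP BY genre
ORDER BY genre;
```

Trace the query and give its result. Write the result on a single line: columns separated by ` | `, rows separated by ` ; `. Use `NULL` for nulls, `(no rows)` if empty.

blues | 128 ; classical | 175 ; rock | 99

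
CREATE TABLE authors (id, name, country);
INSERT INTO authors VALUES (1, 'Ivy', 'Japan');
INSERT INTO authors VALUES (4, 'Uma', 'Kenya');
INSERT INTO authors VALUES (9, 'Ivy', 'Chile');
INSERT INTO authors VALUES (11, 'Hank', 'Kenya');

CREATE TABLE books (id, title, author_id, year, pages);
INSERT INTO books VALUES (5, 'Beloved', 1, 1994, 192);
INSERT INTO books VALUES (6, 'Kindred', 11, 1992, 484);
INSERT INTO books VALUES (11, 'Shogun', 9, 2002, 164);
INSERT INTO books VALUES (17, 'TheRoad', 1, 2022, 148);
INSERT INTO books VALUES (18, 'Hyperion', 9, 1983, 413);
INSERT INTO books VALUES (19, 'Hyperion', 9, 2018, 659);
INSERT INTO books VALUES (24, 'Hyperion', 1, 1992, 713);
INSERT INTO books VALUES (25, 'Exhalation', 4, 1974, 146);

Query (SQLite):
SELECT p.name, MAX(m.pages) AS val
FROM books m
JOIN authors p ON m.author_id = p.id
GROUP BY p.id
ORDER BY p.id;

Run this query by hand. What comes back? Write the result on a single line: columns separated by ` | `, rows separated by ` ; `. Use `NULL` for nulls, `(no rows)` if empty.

Join each books row to its authors via author_id.
Group joined rows by authors.id; compute MAX(m.pages) per group.
  1: ids {5, 17, 24} → MAX(m.pages)=713
  4: ids {25} → MAX(m.pages)=146
  9: ids {11, 18, 19} → MAX(m.pages)=659
  11: ids {6} → MAX(m.pages)=484

Ivy | 713 ; Uma | 146 ; Ivy | 659 ; Hank | 484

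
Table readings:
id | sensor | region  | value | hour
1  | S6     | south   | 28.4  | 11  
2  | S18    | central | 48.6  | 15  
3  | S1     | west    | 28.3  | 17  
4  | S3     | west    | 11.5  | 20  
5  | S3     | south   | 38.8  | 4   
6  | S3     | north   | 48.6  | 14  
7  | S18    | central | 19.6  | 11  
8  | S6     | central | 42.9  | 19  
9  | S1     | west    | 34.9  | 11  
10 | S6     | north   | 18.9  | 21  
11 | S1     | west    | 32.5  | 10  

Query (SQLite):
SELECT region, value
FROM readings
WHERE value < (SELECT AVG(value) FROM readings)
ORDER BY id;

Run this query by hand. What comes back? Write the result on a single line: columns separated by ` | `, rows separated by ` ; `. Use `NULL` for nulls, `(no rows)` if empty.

Scalar subquery: AVG(value) over all readings rows = 32.090909 (≈; comparison uses full precision).
Keep rows where value < that value.

south | 28.4 ; west | 28.3 ; west | 11.5 ; central | 19.6 ; north | 18.9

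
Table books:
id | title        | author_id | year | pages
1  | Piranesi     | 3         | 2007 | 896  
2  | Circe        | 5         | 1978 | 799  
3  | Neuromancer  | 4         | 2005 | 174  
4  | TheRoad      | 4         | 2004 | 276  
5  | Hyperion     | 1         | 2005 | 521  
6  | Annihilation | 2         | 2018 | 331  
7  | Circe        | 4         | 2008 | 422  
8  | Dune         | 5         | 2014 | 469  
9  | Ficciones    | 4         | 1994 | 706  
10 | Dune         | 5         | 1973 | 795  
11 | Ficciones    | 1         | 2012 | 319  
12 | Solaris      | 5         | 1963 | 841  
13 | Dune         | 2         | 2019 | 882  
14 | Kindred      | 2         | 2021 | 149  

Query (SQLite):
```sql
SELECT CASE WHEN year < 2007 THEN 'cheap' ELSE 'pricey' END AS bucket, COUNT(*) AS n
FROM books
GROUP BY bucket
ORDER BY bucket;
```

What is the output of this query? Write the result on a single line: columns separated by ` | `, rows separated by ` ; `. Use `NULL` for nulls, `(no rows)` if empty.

Bucket rows by year < 2007 → 'cheap' else 'pricey'; count each bucket.

cheap | 7 ; pricey | 7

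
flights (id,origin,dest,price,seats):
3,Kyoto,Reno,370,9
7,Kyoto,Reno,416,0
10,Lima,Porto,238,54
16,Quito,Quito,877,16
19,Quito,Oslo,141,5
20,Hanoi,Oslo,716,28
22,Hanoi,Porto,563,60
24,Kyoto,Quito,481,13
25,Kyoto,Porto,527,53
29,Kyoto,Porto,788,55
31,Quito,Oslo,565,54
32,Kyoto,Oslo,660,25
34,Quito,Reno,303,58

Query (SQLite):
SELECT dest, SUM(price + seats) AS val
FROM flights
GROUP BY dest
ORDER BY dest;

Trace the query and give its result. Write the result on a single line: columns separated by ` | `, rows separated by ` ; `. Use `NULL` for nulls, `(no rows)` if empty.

Oslo | 2194 ; Porto | 2338 ; Quito | 1387 ; Reno | 1156

For each row compute price + seats.
Group by dest; take SUM of the expression per group.
  Oslo: ids {19, 20, 31, 32} → SUM(price + seats)=2194
  Porto: ids {10, 22, 25, 29} → SUM(price + seats)=2338
  Quito: ids {16, 24} → SUM(price + seats)=1387
  Reno: ids {3, 7, 34} → SUM(price + seats)=1156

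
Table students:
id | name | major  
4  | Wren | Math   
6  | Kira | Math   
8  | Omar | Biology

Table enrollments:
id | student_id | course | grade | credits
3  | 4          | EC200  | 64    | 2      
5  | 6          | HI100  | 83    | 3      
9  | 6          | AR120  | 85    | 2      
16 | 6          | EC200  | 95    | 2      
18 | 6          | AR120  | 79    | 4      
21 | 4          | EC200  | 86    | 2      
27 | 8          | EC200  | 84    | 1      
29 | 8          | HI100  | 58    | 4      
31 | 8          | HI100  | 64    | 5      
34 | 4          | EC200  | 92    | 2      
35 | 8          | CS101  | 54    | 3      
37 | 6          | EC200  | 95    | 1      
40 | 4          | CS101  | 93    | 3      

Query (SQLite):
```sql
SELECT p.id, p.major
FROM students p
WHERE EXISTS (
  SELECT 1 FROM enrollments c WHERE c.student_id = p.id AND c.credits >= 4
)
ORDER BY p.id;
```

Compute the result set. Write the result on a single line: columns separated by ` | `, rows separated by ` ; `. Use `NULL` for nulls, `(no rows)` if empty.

For each students row, check whether any enrollments with matching student_id has credits >= 4.
Keep rows where that is true.

6 | Math ; 8 | Biology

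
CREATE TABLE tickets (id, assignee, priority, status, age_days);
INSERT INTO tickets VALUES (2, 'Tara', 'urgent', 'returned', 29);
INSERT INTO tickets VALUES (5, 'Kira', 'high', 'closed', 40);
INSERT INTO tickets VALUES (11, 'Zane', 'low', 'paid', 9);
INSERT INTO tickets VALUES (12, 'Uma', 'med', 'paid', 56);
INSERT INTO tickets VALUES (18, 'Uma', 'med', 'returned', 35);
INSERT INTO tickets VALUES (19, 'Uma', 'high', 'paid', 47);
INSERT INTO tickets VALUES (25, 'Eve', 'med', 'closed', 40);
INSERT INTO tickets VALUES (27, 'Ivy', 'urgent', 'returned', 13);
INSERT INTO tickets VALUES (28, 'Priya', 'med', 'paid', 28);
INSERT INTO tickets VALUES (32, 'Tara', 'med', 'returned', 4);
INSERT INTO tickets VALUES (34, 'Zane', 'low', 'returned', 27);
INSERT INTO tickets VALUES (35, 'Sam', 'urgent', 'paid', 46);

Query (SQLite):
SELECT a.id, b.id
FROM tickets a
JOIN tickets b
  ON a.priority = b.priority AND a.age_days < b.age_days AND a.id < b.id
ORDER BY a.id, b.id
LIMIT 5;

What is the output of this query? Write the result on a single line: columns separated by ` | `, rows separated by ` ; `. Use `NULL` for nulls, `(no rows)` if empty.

2 | 35 ; 5 | 19 ; 11 | 34 ; 18 | 25 ; 27 | 35

Pairs (a,b) with same priority, a.age_days < b.age_days, a.id < b.id.
priority groups: high:{5,19} low:{11,34} med:{12,18,25,28,32} urgent:{2,27,35}
Ordered by (a.id, b.id); first 5.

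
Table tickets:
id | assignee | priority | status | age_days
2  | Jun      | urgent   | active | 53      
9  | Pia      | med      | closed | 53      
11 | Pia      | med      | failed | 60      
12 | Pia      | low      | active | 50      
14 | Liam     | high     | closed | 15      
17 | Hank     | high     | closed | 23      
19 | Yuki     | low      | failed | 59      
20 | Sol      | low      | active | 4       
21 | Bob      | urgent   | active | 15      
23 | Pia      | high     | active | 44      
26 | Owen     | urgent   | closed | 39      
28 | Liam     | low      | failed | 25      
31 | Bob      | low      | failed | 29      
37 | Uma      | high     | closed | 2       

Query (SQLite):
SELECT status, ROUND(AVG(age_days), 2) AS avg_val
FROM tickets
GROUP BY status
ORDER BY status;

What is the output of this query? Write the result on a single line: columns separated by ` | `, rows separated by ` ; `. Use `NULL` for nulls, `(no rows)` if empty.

active | 33.2 ; closed | 26.4 ; failed | 43.25

Partition tickets by status; compute ROUND(AVG(age_days), 2) within each group.
  active: ids {2, 12, 20, 21, 23} → ROUND(AVG(age_days), 2)=33.2
  closed: ids {9, 14, 17, 26, 37} → ROUND(AVG(age_days), 2)=26.4
  failed: ids {11, 19, 28, 31} → ROUND(AVG(age_days), 2)=43.25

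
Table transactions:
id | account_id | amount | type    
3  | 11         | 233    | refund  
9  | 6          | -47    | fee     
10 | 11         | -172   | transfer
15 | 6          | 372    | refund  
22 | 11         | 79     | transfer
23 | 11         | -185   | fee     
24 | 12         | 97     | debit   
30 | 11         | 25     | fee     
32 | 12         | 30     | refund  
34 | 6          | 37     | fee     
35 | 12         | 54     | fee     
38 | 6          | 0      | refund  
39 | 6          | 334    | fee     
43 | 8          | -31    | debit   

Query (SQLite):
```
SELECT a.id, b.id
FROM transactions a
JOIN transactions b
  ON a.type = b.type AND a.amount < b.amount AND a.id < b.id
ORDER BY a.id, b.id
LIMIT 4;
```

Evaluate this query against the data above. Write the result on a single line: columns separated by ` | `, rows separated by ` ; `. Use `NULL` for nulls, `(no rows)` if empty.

Pairs (a,b) with same type, a.amount < b.amount, a.id < b.id.
type groups: debit:{24,43} fee:{9,23,30,34,35,39} refund:{3,15,32,38} transfer:{10,22}
Ordered by (a.id, b.id); first 4.

3 | 15 ; 9 | 30 ; 9 | 34 ; 9 | 35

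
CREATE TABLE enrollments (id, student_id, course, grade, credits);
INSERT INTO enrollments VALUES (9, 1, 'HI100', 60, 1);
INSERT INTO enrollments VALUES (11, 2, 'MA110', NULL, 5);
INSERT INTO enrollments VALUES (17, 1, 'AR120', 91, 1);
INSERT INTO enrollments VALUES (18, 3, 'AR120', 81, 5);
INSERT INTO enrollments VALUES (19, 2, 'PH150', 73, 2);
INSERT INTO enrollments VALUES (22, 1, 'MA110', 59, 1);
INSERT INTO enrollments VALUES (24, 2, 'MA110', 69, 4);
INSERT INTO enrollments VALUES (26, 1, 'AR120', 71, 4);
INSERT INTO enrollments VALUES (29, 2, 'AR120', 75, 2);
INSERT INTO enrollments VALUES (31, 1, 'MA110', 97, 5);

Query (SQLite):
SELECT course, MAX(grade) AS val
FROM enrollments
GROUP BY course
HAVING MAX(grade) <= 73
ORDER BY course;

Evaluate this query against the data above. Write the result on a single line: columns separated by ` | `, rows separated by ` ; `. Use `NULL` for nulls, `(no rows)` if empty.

HI100 | 60 ; PH150 | 73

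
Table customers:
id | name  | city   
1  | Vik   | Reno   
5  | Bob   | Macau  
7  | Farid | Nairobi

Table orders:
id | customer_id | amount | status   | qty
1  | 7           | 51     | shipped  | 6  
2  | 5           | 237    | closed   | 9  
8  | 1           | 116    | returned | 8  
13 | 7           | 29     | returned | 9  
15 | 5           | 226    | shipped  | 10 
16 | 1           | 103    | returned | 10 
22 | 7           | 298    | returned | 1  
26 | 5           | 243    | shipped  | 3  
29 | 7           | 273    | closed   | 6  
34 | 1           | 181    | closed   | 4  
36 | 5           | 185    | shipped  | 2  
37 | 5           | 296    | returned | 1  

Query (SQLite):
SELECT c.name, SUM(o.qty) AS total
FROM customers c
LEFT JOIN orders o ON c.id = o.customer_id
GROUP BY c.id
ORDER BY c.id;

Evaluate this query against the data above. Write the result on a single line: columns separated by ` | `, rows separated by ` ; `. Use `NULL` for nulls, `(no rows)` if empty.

Vik | 22 ; Bob | 25 ; Farid | 22

LEFT JOIN keeps every customers row; unmatched ones get NULL for orders columns.
Group by customers.id and compute SUM(o.qty). SUM over an all-NULL group is NULL.
  1: ids {8, 16, 34} → SUM(o.qty)=22
  5: ids {2, 15, 26, 36, 37} → SUM(o.qty)=25
  7: ids {1, 13, 22, 29} → SUM(o.qty)=22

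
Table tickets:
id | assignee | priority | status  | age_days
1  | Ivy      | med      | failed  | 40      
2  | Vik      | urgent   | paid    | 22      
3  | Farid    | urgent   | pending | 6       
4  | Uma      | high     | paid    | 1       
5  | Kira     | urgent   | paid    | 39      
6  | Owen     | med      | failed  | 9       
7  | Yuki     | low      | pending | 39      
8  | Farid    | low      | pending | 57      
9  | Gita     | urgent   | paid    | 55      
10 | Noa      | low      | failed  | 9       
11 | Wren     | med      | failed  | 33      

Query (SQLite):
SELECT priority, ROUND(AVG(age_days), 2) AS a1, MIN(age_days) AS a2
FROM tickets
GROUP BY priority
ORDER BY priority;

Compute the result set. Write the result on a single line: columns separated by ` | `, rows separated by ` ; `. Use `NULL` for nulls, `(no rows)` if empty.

Group tickets by priority.
Per group compute: ROUND(AVG(age_days), 2), MIN(age_days).
  high: ids {4} → ROUND(AVG(age_days), 2)=1, MIN(age_days)=1
  low: ids {7, 8, 10} → ROUND(AVG(age_days), 2)=35, MIN(age_days)=9
  med: ids {1, 6, 11} → ROUND(AVG(age_days), 2)=27.33, MIN(age_days)=9
  urgent: ids {2, 3, 5, 9} → ROUND(AVG(age_days), 2)=30.5, MIN(age_days)=6

high | 1 | 1 ; low | 35 | 9 ; med | 27.33 | 9 ; urgent | 30.5 | 6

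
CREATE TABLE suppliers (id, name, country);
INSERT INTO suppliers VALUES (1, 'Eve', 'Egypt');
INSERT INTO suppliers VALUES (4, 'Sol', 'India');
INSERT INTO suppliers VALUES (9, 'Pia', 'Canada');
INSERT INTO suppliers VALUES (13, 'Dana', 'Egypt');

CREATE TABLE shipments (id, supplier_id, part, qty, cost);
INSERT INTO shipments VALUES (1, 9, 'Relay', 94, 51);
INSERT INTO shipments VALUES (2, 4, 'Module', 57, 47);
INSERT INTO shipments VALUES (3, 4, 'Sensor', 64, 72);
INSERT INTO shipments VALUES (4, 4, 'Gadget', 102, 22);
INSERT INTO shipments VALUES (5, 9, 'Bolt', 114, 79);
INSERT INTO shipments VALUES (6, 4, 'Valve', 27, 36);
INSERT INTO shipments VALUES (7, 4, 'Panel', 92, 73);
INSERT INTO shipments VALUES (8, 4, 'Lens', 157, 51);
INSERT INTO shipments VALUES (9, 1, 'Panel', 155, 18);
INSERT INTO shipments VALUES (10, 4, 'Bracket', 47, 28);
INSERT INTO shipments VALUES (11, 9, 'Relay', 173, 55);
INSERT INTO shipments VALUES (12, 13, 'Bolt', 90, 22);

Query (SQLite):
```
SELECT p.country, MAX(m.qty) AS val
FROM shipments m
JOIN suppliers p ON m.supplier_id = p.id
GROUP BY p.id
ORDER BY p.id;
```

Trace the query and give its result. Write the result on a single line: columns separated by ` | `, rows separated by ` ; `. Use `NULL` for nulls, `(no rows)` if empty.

Egypt | 155 ; India | 157 ; Canada | 173 ; Egypt | 90

Join each shipments row to its suppliers via supplier_id.
Group joined rows by suppliers.id; compute MAX(m.qty) per group.
  1: ids {9} → MAX(m.qty)=155
  4: ids {2, 3, 4, 6, 7, 8, 10} → MAX(m.qty)=157
  9: ids {1, 5, 11} → MAX(m.qty)=173
  13: ids {12} → MAX(m.qty)=90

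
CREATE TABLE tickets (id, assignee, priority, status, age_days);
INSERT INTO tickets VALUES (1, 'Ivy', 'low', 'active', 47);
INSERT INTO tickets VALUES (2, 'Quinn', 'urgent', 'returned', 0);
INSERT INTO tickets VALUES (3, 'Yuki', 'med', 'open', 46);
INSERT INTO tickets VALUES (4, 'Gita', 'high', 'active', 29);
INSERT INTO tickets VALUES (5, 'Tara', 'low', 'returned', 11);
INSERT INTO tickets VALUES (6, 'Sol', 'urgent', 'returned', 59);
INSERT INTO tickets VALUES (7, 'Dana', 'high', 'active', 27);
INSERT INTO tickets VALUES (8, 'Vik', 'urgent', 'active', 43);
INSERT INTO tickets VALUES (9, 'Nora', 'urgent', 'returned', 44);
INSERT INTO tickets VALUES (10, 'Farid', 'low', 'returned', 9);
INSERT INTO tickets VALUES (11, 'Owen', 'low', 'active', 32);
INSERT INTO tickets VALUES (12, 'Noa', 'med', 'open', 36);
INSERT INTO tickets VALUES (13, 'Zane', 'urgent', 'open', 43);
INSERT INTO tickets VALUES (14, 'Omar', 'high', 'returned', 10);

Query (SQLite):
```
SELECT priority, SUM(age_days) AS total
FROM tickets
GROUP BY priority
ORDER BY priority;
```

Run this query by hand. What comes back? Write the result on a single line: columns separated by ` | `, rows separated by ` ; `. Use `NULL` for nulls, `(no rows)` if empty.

high | 66 ; low | 99 ; med | 82 ; urgent | 189

Partition tickets by priority; compute SUM(age_days) within each group.
  high: ids {4, 7, 14} → SUM(age_days)=66
  low: ids {1, 5, 10, 11} → SUM(age_days)=99
  med: ids {3, 12} → SUM(age_days)=82
  urgent: ids {2, 6, 8, 9, 13} → SUM(age_days)=189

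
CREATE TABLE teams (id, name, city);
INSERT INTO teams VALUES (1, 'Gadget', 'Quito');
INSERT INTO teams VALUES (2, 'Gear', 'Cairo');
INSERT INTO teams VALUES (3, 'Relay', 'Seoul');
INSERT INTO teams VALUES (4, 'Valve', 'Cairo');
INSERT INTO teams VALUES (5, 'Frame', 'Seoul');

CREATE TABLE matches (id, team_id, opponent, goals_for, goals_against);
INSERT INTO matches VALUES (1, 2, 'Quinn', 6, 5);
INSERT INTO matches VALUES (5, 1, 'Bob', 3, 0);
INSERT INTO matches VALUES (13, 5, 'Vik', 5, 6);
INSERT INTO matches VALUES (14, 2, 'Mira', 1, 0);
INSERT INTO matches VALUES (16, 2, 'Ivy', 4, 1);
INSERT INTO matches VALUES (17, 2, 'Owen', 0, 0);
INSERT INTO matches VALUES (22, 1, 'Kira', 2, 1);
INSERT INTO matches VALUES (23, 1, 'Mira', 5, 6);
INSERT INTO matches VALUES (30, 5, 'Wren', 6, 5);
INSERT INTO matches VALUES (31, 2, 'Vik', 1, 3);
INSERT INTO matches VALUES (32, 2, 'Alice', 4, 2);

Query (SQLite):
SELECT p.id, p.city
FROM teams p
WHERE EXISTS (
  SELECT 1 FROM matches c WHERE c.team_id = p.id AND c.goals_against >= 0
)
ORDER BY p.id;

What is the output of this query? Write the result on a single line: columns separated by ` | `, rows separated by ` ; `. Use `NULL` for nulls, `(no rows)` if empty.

1 | Quito ; 2 | Cairo ; 5 | Seoul

For each teams row, check whether any matches with matching team_id has goals_against >= 0.
Keep rows where that is true.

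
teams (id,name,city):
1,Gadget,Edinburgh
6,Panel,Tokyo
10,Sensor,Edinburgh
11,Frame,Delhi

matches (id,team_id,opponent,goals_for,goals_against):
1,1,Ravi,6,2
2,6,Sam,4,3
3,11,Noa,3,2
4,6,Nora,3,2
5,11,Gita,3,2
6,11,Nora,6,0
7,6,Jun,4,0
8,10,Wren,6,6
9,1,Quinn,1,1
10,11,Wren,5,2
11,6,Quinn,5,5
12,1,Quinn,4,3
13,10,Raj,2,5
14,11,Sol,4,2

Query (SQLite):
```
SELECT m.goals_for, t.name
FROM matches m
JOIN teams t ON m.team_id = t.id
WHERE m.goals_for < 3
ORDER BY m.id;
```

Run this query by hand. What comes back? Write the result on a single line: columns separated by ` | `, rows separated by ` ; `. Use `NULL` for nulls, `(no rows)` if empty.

Each matches row matches the teams row where team_id = teams.id.
Then keep rows with m.goals_for < 3.

1 | Gadget ; 2 | Sensor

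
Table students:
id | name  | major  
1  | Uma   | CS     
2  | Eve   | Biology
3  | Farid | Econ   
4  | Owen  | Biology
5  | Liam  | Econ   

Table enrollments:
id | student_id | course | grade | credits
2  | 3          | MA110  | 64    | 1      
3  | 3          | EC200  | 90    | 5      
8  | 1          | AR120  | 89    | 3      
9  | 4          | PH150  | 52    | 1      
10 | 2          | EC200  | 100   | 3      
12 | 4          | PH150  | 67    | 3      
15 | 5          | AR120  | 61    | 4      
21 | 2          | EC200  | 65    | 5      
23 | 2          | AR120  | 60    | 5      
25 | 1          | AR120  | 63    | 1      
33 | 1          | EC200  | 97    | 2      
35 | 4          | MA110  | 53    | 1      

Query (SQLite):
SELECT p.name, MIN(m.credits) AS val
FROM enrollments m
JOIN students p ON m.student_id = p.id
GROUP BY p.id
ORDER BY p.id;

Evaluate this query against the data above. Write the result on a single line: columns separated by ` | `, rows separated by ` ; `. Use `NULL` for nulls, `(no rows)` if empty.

Uma | 1 ; Eve | 3 ; Farid | 1 ; Owen | 1 ; Liam | 4

Join each enrollments row to its students via student_id.
Group joined rows by students.id; compute MIN(m.credits) per group.
  1: ids {8, 25, 33} → MIN(m.credits)=1
  2: ids {10, 21, 23} → MIN(m.credits)=3
  3: ids {2, 3} → MIN(m.credits)=1
  4: ids {9, 12, 35} → MIN(m.credits)=1
  5: ids {15} → MIN(m.credits)=4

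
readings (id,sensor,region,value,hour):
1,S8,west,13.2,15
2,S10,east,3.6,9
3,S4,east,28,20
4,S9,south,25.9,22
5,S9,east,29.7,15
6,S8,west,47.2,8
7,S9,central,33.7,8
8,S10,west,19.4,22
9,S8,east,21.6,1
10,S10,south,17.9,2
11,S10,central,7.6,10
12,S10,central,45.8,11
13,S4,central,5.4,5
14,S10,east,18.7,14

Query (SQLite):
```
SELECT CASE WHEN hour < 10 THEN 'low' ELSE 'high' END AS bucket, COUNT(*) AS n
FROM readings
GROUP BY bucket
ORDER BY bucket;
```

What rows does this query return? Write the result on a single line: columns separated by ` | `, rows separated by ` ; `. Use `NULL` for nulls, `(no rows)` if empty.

high | 8 ; low | 6

Bucket rows by hour < 10 → 'low' else 'high'; count each bucket.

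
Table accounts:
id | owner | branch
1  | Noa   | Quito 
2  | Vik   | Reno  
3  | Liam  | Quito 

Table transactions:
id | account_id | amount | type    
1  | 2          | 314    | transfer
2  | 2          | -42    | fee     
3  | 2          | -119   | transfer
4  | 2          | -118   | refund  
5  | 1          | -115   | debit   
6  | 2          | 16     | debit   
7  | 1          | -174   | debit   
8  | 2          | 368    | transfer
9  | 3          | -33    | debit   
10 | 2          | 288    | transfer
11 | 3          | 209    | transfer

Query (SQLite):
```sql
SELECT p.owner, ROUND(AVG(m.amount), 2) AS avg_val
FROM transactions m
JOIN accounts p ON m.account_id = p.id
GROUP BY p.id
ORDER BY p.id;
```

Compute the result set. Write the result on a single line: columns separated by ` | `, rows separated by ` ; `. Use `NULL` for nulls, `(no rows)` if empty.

Noa | -144.5 ; Vik | 101 ; Liam | 88

Join each transactions row to its accounts via account_id.
Group joined rows by accounts.id; compute ROUND(AVG(m.amount), 2) per group.
  1: ids {5, 7} → ROUND(AVG(m.amount), 2)=-144.5
  2: ids {1, 2, 3, 4, 6, 8, 10} → ROUND(AVG(m.amount), 2)=101
  3: ids {9, 11} → ROUND(AVG(m.amount), 2)=88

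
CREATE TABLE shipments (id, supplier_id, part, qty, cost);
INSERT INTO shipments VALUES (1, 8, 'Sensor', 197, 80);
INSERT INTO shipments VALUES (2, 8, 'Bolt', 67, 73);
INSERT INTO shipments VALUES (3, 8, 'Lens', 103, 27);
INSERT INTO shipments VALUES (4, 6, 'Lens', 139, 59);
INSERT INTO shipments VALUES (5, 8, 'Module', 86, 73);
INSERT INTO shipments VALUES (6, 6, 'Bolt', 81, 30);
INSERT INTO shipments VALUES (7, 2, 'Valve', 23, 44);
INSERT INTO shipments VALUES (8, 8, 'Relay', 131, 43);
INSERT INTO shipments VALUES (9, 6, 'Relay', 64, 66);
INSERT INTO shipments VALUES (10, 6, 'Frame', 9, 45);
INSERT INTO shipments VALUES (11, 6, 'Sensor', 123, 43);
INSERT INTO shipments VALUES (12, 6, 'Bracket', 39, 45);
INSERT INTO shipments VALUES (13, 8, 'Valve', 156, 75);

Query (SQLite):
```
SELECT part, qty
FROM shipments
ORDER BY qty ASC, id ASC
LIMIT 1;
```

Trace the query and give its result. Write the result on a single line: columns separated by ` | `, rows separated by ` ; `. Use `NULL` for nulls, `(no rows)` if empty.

Sort by qty asc, tiebreak id asc: (9, id=10), (23, id=7), (39, id=12), (64, id=9) …. Take first 1.

Frame | 9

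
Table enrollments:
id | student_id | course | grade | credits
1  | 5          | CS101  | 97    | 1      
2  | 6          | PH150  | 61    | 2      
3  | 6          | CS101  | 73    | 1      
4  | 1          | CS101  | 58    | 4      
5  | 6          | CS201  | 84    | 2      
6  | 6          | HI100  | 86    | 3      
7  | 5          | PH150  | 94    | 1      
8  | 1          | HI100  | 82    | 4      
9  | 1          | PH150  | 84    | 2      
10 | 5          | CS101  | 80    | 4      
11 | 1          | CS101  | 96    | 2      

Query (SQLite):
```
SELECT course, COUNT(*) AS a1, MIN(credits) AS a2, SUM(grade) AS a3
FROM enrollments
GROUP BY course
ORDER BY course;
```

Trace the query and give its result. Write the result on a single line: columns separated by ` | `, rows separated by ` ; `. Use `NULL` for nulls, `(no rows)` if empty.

Group enrollments by course.
Per group compute: COUNT(*), MIN(credits), SUM(grade).
  CS101: ids {1, 3, 4, 10, 11} → COUNT(*)=5, MIN(credits)=1, SUM(grade)=404
  CS201: ids {5} → COUNT(*)=1, MIN(credits)=2, SUM(grade)=84
  HI100: ids {6, 8} → COUNT(*)=2, MIN(credits)=3, SUM(grade)=168
  PH150: ids {2, 7, 9} → COUNT(*)=3, MIN(credits)=1, SUM(grade)=239

CS101 | 5 | 1 | 404 ; CS201 | 1 | 2 | 84 ; HI100 | 2 | 3 | 168 ; PH150 | 3 | 1 | 239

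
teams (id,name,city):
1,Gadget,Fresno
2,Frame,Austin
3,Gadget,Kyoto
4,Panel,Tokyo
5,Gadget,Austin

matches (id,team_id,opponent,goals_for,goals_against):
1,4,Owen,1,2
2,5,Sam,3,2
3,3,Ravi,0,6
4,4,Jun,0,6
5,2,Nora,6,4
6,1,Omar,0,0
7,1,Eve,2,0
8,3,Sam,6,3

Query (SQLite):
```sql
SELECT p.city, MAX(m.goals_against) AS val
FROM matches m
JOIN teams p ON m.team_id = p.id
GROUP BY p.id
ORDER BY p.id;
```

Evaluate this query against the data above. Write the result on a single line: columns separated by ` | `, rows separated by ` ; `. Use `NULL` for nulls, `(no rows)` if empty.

Fresno | 0 ; Austin | 4 ; Kyoto | 6 ; Tokyo | 6 ; Austin | 2

Join each matches row to its teams via team_id.
Group joined rows by teams.id; compute MAX(m.goals_against) per group.
  1: ids {6, 7} → MAX(m.goals_against)=0
  2: ids {5} → MAX(m.goals_against)=4
  3: ids {3, 8} → MAX(m.goals_against)=6
  4: ids {1, 4} → MAX(m.goals_against)=6
  5: ids {2} → MAX(m.goals_against)=2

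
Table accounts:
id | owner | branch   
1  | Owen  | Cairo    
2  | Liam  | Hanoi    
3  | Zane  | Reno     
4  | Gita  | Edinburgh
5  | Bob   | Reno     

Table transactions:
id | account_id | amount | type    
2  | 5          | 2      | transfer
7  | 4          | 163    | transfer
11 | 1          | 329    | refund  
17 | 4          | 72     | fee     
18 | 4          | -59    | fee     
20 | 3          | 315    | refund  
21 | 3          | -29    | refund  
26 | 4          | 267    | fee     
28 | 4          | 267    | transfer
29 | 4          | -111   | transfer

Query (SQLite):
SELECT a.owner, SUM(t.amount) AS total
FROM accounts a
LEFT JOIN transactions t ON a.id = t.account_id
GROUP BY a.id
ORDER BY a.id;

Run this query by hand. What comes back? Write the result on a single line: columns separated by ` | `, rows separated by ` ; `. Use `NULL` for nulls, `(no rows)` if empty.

LEFT JOIN keeps every accounts row; unmatched ones get NULL for transactions columns.
Group by accounts.id and compute SUM(t.amount). SUM over an all-NULL group is NULL.
  1: ids {11} → SUM(t.amount)=329
  2: ids {—} → SUM(t.amount)=NULL
  3: ids {20, 21} → SUM(t.amount)=286
  4: ids {7, 17, 18, 26, 28, 29} → SUM(t.amount)=599
  5: ids {2} → SUM(t.amount)=2

Owen | 329 ; Liam | NULL ; Zane | 286 ; Gita | 599 ; Bob | 2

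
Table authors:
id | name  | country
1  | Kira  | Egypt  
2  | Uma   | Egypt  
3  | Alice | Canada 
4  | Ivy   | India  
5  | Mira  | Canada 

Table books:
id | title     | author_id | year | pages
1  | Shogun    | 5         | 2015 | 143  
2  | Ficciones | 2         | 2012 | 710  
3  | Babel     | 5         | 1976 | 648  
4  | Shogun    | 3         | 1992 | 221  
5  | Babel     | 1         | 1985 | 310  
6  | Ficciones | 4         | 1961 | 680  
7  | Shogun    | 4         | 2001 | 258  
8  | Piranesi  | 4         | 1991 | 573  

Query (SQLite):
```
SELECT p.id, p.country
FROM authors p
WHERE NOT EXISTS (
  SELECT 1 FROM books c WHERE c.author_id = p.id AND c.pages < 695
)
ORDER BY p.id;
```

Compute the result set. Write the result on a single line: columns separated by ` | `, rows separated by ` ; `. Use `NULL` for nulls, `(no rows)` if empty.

For each authors row, check whether any books with matching author_id has pages < 695.
Keep rows where that is false.

2 | Egypt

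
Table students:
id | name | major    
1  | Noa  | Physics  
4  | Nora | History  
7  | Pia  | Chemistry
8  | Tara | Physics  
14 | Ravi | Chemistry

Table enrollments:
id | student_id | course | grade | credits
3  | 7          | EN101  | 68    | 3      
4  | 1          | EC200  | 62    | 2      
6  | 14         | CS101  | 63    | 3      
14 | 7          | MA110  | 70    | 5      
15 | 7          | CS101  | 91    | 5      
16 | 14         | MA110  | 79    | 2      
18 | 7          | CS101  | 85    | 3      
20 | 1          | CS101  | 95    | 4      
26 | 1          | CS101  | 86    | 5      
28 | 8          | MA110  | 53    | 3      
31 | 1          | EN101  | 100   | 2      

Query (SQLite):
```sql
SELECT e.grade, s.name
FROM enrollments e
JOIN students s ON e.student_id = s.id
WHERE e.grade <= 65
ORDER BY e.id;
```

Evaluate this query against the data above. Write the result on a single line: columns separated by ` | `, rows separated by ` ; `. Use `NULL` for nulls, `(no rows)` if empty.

Each enrollments row matches the students row where student_id = students.id.
Then keep rows with e.grade <= 65.

62 | Noa ; 63 | Ravi ; 53 | Tara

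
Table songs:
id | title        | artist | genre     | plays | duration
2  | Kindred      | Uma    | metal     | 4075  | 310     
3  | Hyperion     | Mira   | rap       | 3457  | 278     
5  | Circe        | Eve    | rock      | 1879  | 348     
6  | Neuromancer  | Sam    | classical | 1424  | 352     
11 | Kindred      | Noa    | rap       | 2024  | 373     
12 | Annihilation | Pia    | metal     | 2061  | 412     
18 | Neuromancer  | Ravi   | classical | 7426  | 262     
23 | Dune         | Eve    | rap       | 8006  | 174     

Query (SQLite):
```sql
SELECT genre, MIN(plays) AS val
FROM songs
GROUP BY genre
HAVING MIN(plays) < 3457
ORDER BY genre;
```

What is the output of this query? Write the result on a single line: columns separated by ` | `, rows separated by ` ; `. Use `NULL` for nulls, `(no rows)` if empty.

Partition songs by genre; compute MIN(plays) within each group.
HAVING: keep groups where MIN(plays) < 3457.
  classical: ids {6, 18} → MIN(plays)=1424
  metal: ids {2, 12} → MIN(plays)=2061
  rap: ids {3, 11, 23} → MIN(plays)=2024
  rock: ids {5} → MIN(plays)=1879

classical | 1424 ; metal | 2061 ; rap | 2024 ; rock | 1879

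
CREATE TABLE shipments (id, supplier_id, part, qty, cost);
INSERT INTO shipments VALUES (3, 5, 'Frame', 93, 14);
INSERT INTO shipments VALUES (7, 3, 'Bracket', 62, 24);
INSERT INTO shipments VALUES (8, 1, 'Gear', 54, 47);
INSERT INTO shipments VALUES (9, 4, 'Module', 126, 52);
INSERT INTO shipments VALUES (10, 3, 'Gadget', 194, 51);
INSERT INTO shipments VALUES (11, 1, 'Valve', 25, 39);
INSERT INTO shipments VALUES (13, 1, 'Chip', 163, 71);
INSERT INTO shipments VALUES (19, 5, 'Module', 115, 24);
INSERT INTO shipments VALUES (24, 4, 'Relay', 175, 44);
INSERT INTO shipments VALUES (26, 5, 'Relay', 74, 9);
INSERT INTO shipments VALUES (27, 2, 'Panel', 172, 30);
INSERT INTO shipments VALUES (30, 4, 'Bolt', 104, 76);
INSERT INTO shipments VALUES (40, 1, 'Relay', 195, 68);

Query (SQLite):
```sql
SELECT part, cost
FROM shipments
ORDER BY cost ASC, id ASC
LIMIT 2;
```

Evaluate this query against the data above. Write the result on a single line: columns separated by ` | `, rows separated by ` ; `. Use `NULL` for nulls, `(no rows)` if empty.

Sort by cost asc, tiebreak id asc: (9, id=26), (14, id=3), (24, id=7), (24, id=19), (30, id=27) …. Take first 2.

Relay | 9 ; Frame | 14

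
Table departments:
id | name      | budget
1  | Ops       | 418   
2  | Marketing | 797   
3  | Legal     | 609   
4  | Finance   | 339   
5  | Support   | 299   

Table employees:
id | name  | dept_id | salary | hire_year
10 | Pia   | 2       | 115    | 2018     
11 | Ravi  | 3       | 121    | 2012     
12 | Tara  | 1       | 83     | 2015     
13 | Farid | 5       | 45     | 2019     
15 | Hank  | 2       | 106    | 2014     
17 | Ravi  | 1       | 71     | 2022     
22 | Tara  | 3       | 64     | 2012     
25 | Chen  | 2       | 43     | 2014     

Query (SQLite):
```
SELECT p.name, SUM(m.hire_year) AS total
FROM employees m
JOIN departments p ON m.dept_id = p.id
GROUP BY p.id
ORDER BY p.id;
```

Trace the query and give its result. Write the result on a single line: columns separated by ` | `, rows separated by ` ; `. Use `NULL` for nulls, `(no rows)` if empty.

Ops | 4037 ; Marketing | 6046 ; Legal | 4024 ; Support | 2019

Join each employees row to its departments via dept_id.
Group joined rows by departments.id; compute SUM(m.hire_year) per group.
  1: ids {12, 17} → SUM(m.hire_year)=4037
  2: ids {10, 15, 25} → SUM(m.hire_year)=6046
  3: ids {11, 22} → SUM(m.hire_year)=4024
  5: ids {13} → SUM(m.hire_year)=2019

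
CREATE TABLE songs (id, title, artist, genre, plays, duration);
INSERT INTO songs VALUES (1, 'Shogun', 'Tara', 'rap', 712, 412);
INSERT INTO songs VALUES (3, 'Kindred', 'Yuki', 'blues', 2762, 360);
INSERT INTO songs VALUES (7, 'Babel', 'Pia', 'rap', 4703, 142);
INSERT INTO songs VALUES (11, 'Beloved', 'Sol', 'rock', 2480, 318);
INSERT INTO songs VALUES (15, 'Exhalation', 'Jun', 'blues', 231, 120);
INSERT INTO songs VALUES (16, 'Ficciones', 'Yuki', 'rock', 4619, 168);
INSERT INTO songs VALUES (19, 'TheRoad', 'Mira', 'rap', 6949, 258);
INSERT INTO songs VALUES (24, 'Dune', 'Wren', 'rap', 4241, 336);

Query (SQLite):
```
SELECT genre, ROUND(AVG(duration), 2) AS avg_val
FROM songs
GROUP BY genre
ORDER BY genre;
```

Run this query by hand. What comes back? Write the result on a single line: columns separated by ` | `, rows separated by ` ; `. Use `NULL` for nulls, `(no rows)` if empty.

blues | 240 ; rap | 287 ; rock | 243

Partition songs by genre; compute ROUND(AVG(duration), 2) within each group.
  blues: ids {3, 15} → ROUND(AVG(duration), 2)=240
  rap: ids {1, 7, 19, 24} → ROUND(AVG(duration), 2)=287
  rock: ids {11, 16} → ROUND(AVG(duration), 2)=243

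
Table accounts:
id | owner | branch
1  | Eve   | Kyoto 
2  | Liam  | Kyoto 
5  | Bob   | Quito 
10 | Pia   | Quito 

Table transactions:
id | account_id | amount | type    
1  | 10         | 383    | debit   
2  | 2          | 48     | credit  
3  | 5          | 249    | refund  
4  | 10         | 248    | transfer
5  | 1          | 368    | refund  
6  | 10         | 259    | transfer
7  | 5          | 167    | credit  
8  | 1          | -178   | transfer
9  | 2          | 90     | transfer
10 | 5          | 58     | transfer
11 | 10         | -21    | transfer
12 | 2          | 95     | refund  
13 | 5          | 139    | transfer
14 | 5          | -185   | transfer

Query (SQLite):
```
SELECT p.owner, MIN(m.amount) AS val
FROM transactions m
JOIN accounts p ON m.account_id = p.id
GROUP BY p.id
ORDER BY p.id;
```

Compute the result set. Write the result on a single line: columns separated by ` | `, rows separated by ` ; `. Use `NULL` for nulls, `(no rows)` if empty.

Eve | -178 ; Liam | 48 ; Bob | -185 ; Pia | -21

Join each transactions row to its accounts via account_id.
Group joined rows by accounts.id; compute MIN(m.amount) per group.
  1: ids {5, 8} → MIN(m.amount)=-178
  2: ids {2, 9, 12} → MIN(m.amount)=48
  5: ids {3, 7, 10, 13, 14} → MIN(m.amount)=-185
  10: ids {1, 4, 6, 11} → MIN(m.amount)=-21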